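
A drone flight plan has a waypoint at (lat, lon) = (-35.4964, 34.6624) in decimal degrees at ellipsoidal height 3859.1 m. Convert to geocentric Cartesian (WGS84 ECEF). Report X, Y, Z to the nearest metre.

WGS84: a = 6378137 m, e² = 0.006694380; N(φ) = a/√(1−e²sin²φ) = 6385347.107 m.
X = (N+h)·cosφ·cosλ = 4278558.962 m; Y = (N+h)·cosφ·sinλ = 2958462.564 m; Z = (N(1−e²)+h)·sinφ = -3685083.591 m.

X 4278559 m, Y 2958463 m, Z -3685084 m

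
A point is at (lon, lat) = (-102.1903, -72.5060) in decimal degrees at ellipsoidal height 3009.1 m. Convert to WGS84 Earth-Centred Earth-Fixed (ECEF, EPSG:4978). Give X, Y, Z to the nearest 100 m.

WGS84: a = 6378137 m, e² = 0.006694380; N(φ) = a/√(1−e²sin²φ) = 6397645.816 m.
X = (N+h)·cosφ·cosλ = -406286.324 m; Y = (N+h)·cosφ·sinλ = -1880690.092 m; Z = (N(1−e²)+h)·sinφ = -6063767.213 m.

X -406300 m, Y -1880700 m, Z -6063800 m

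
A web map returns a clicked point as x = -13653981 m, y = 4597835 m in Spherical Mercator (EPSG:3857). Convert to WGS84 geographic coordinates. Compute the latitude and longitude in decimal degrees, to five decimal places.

R = 6378137 m. λ = x/R = -122.65579821°.
φ = 2·arctan(exp(y/R)) − 90° = 2·arctan(2.05623) − 90° = 38.13019951°.

lat 38.13020°, lon -122.65580°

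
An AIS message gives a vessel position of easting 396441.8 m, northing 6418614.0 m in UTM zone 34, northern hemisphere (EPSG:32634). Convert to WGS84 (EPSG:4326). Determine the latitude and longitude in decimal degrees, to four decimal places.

Zone 34N: λ₀ = 21°, k₀ = 0.9996, false easting 500000 m.
Meridian distance M = (N − FN)/k₀ = 6421182.5 m.
Inverse transverse Mercator on WGS84 gives φ = 57.89730026°, λ = 19.25290042°.

lat 57.8973°, lon 19.2529°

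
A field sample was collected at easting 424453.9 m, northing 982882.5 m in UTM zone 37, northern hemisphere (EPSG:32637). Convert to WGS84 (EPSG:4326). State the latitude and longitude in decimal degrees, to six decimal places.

lat 8.891100°, lon 38.312900°

Zone 37N: λ₀ = 39°, k₀ = 0.9996, false easting 500000 m.
Meridian distance M = (N − FN)/k₀ = 983275.8 m.
Inverse transverse Mercator on WGS84 gives φ = 8.89109958°, λ = 38.31289988°.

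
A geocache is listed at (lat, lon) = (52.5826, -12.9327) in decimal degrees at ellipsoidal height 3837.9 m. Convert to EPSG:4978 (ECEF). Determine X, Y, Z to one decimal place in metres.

X 3787431.7 m, Y -869712.9 m, Z 5045503.0 m

WGS84: a = 6378137 m, e² = 0.006694380; N(φ) = a/√(1−e²sin²φ) = 6391646.680 m.
X = (N+h)·cosφ·cosλ = 3787431.684 m; Y = (N+h)·cosφ·sinλ = -869712.909 m; Z = (N(1−e²)+h)·sinφ = 5045502.952 m.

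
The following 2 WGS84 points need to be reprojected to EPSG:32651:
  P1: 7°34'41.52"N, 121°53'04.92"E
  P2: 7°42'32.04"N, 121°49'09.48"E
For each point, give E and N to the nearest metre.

UTM zone 51N: λ₀ = 123°, k₀ = 0.9996.
P1 (7.5782°, 121.8847°) → (376964.280, 837825.614) m.
P2 (7.7089°, 121.8193°) → (369788.249, 852296.507) m.

P1: E 376964 m, N 837826 m; P2: E 369788 m, N 852297 m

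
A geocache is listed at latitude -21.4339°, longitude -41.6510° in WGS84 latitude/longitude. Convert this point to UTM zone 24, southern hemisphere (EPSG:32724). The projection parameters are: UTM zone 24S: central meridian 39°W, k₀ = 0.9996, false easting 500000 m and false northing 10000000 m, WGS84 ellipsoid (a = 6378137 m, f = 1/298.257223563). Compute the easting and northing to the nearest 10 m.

Zone 24 central meridian λ₀ = 6×24 − 183 = -39°; Δλ = -2.6510°.
Transverse Mercator on WGS84 with k₀ = 0.9996 gives E = 225216.476 m, N = 7627506.082 m.

E 225220 m, N 7627510 m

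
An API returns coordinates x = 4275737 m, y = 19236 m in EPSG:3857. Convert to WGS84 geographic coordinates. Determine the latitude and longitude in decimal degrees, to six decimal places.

R = 6378137 m. λ = x/R = 38.40959898°.
φ = 2·arctan(exp(y/R)) − 90° = 2·arctan(1.00302) − 90° = 0.17279967°.

lat 0.172800°, lon 38.409599°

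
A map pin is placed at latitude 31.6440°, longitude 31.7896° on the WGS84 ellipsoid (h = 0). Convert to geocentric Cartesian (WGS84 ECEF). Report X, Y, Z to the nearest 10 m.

X 4619580 m, Y 2863100 m, Z 3326890 m

WGS84: a = 6378137 m, e² = 0.006694380; N(φ) = a/√(1−e²sin²φ) = 6384021.335 m.
X = (N+h)·cosφ·cosλ = 4619578.139 m; Y = (N+h)·cosφ·sinλ = 2863099.056 m; Z = (N(1−e²)+h)·sinφ = 3326890.306 m.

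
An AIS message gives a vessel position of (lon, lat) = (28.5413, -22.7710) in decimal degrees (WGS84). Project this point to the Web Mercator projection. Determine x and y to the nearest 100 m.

Web Mercator is spherical with R = a = 6378137 m.
x = R·λ = 6378137 × 0.498139658 = 3177202.983 m.
y = R·ln tan(π/4 + φ/2) = 6378137 × -0.408324304 = -2604348.353 m.

x 3177200 m, y -2604300 m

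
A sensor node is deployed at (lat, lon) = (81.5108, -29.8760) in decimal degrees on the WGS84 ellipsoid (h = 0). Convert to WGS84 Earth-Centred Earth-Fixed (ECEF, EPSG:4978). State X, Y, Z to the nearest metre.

WGS84: a = 6378137 m, e² = 0.006694380; N(φ) = a/√(1−e²sin²φ) = 6399123.721 m.
X = (N+h)·cosφ·cosλ = 819117.898 m; Y = (N+h)·cosφ·sinλ = -470557.229 m; Z = (N(1−e²)+h)·sinφ = 6286644.229 m.

X 819118 m, Y -470557 m, Z 6286644 m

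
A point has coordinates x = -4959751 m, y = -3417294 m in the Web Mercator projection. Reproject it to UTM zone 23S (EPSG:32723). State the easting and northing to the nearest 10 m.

E 543280 m, N 6755740 m

Web Mercator inverse (R = 6378137 m) → φ = -29.32670233°, λ = -44.55420129°.
UTM 23S forward: E = 543283.753 m, N = 6755735.207 m.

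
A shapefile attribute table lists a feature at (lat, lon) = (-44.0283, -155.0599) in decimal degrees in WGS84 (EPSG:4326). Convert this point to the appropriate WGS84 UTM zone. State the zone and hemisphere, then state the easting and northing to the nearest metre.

Longitude -155.0599° lies in the 6° band [-156°, -150°), giving zone 5; latitude is south of the equator, so 5S.
Zone 5 central meridian λ₀ = 6×5 − 183 = -153°; Δλ = -2.0599°.
Transverse Mercator on WGS84 with k₀ = 0.9996 gives E = 334926.607 m, N = 5122921.121 m.

Zone 5S: E 334927 m, N 5122921 m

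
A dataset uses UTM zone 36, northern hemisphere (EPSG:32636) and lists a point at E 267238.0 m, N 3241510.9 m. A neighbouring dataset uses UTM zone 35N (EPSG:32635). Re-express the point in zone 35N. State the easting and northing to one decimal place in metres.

E 850206.4 m, N 3244521.5 m

UTM 36N → geographic: φ = 29.28110030°, λ = 30.60409959°.
UTM 35N (λ₀ = 27°) forward: E = 850206.382 m, N = 3244521.482 m.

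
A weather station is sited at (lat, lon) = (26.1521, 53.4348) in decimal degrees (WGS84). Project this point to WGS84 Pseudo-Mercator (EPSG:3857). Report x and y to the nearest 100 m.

Web Mercator is spherical with R = a = 6378137 m.
x = R·λ = 6378137 × 0.932613195 = 5948334.727 m.
y = R·ln tan(π/4 + φ/2) = 6378137 × 0.473168169 = 3017931.408 m.

x 5948300 m, y 3017900 m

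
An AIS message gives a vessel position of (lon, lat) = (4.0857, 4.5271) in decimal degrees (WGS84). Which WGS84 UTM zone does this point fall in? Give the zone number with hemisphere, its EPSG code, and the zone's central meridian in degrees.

Zone 31N (EPSG:32631), central meridian 3°

UTM zone = ⌊(λ + 180)/6⌋ + 1; 4.0857° ∈ [0°, 6°) → zone 31.
Hemisphere: N (φ ≥ 0).
Central meridian λ₀ = 6×31 − 183 = 3°.
EPSG code: 32631.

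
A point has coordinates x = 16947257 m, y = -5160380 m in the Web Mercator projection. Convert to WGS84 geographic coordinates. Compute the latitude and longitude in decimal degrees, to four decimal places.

lat -41.9960°, lon 152.2398°

R = 6378137 m. λ = x/R = 152.23979987°.
φ = 2·arctan(exp(y/R)) − 90° = 2·arctan(0.44527) − 90° = -41.99599812°.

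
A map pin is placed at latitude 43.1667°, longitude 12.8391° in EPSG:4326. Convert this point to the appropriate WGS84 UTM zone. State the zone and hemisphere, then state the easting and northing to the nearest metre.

Longitude 12.8391° lies in the 6° band [12°, 18°), giving zone 33; latitude is north of the equator, so 33N.
Zone 33 central meridian λ₀ = 6×33 − 183 = 15°; Δλ = -2.1609°.
Transverse Mercator on WGS84 with k₀ = 0.9996 gives E = 324342.768 m, N = 4781593.494 m.

Zone 33N: E 324343 m, N 4781593 m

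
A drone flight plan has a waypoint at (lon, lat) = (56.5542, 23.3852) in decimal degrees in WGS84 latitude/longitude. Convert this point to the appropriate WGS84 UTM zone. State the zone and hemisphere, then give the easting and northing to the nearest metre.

Longitude 56.5542° lies in the 6° band [54°, 60°), giving zone 40; latitude is north of the equator, so 40N.
Zone 40 central meridian λ₀ = 6×40 − 183 = 57°; Δλ = -0.4458°.
Transverse Mercator on WGS84 with k₀ = 0.9996 gives E = 454444.084 m, N = 2586232.678 m.

Zone 40N: E 454444 m, N 2586233 m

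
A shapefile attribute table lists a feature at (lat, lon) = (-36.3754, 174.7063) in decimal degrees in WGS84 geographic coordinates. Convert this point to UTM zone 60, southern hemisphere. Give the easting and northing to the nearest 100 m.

Zone 60 central meridian λ₀ = 6×60 − 183 = 177°; Δλ = -2.2937°.
Transverse Mercator on WGS84 with k₀ = 0.9996 gives E = 294242.023 m, N = 5971969.555 m.

E 294200 m, N 5972000 m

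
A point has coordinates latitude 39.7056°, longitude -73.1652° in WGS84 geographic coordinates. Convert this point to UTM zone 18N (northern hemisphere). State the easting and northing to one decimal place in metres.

Zone 18 central meridian λ₀ = 6×18 − 183 = -75°; Δλ = +1.8348°.
Transverse Mercator on WGS84 with k₀ = 0.9996 gives E = 657293.496 m, N = 4396691.777 m.

E 657293.5 m, N 4396691.8 m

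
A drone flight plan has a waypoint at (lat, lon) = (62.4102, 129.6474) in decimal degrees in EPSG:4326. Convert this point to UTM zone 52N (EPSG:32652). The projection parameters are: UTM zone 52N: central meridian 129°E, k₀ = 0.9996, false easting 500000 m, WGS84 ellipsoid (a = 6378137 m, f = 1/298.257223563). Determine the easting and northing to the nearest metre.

Zone 52 central meridian λ₀ = 6×52 − 183 = 129°; Δλ = +0.6474°.
Transverse Mercator on WGS84 with k₀ = 0.9996 gives E = 533451.871 m, N = 6920045.703 m.

E 533452 m, N 6920046 m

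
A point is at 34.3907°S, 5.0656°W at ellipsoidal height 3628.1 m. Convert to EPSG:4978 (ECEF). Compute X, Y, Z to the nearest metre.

X 5251305 m, Y -465489 m, Z -3584342 m

WGS84: a = 6378137 m, e² = 0.006694380; N(φ) = a/√(1−e²sin²φ) = 6384958.985 m.
X = (N+h)·cosφ·cosλ = 5251304.556 m; Y = (N+h)·cosφ·sinλ = -465488.655 m; Z = (N(1−e²)+h)·sinφ = -3584342.385 m.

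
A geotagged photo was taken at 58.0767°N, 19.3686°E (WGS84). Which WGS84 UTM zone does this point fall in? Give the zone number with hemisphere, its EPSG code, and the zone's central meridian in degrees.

Zone 34N (EPSG:32634), central meridian 21°

UTM zone = ⌊(λ + 180)/6⌋ + 1; 19.3686° ∈ [18°, 24°) → zone 34.
Hemisphere: N (φ ≥ 0).
Central meridian λ₀ = 6×34 − 183 = 21°.
EPSG code: 32634.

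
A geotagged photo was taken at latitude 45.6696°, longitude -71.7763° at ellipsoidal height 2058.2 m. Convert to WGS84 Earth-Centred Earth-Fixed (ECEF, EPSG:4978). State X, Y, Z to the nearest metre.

WGS84: a = 6378137 m, e² = 0.006694380; N(φ) = a/√(1−e²sin²φ) = 6389089.038 m.
X = (N+h)·cosφ·cosλ = 1396674.192 m; Y = (N+h)·cosφ·sinλ = -4242093.976 m; Z = (N(1−e²)+h)·sinφ = 4541133.625 m.

X 1396674 m, Y -4242094 m, Z 4541134 m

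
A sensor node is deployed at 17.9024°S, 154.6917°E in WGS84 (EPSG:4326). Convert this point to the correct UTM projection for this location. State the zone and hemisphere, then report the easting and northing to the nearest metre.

Longitude 154.6917° lies in the 6° band [150°, 156°), giving zone 56; latitude is south of the equator, so 56S.
Zone 56 central meridian λ₀ = 6×56 − 183 = 153°; Δλ = +1.6917°.
Transverse Mercator on WGS84 with k₀ = 0.9996 gives E = 679207.319 m, N = 8019799.068 m.

Zone 56S: E 679207 m, N 8019799 m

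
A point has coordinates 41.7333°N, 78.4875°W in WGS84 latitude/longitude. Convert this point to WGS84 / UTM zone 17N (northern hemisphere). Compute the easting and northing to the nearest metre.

Zone 17 central meridian λ₀ = 6×17 − 183 = -81°; Δλ = +2.5125°.
Transverse Mercator on WGS84 with k₀ = 0.9996 gives E = 708953.613 m, N = 4623216.270 m.

E 708954 m, N 4623216 m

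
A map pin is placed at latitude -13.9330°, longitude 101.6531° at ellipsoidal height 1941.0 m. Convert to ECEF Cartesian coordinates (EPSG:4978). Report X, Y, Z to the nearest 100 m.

WGS84: a = 6378137 m, e² = 0.006694380; N(φ) = a/√(1−e²sin²φ) = 6379375.132 m.
X = (N+h)·cosφ·cosλ = -1251011.367 m; Y = (N+h)·cosφ·sinλ = 6065905.979 m; Z = (N(1−e²)+h)·sinφ = -1526255.530 m.

X -1251000 m, Y 6065900 m, Z -1526300 m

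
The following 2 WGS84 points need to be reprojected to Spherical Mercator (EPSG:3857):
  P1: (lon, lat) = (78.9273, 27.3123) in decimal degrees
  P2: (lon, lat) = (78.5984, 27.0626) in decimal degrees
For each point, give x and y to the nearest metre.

P1: x 8786147 m, y 3162544 m; P2: x 8749534 m, y 3131295 m

Web Mercator: x = R·λ, y = R·ln tan(π/4+φ/2), R = 6378137 m.
P1 (27.3123°, 78.9273°) → (8786146.846, 3162543.983) m.
P2 (27.0626°, 78.5984°) → (8749533.865, 3131294.971) m.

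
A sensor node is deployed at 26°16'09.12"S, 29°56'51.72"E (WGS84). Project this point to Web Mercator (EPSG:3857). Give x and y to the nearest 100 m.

Web Mercator is spherical with R = a = 6378137 m.
x = R·λ = 6378137 × 0.522685968 = 3333762.714 m.
y = R·ln tan(π/4 + φ/2) = 6378137 × -0.475446184 = -3032460.900 m.

x 3333800 m, y -3032500 m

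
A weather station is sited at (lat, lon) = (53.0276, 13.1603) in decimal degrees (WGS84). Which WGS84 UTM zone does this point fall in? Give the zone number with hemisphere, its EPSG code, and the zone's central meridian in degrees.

UTM zone = ⌊(λ + 180)/6⌋ + 1; 13.1603° ∈ [12°, 18°) → zone 33.
Hemisphere: N (φ ≥ 0).
Central meridian λ₀ = 6×33 − 183 = 15°.
EPSG code: 32633.

Zone 33N (EPSG:32633), central meridian 15°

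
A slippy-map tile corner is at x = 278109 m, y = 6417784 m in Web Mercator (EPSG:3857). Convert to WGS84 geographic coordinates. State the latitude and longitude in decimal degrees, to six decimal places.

R = 6378137 m. λ = x/R = 2.49829565°.
φ = 2·arctan(exp(y/R)) − 90° = 2·arctan(2.73523) − 90° = 49.83519913°.

lat 49.835199°, lon 2.498296°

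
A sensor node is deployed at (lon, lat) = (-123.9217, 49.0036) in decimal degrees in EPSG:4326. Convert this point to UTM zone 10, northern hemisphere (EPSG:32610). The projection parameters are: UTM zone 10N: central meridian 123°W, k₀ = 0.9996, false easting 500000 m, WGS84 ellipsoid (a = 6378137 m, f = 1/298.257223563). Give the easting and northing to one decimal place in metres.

E 432589.8 m, N 5428265.2 m

Zone 10 central meridian λ₀ = 6×10 − 183 = -123°; Δλ = -0.9217°.
Transverse Mercator on WGS84 with k₀ = 0.9996 gives E = 432589.795 m, N = 5428265.222 m.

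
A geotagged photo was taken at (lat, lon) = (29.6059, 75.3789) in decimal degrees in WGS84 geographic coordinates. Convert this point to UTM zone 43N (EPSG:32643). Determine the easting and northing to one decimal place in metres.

Zone 43 central meridian λ₀ = 6×43 − 183 = 75°; Δλ = +0.3789°.
Transverse Mercator on WGS84 with k₀ = 0.9996 gives E = 536687.695 m, N = 3275177.115 m.

E 536687.7 m, N 3275177.1 m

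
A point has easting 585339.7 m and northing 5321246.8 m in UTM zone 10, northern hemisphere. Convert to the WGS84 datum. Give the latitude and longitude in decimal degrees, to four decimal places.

lat 48.0388°, lon -121.8551°

Zone 10N: λ₀ = -123°, k₀ = 0.9996, false easting 500000 m.
Meridian distance M = (N − FN)/k₀ = 5323376.2 m.
Inverse transverse Mercator on WGS84 gives φ = 48.03880036°, λ = -121.85510052°.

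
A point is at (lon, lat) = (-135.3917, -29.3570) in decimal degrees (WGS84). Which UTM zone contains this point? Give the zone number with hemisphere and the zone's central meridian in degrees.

Zone 8S, central meridian -135°

UTM zone = ⌊(λ + 180)/6⌋ + 1; -135.3917° ∈ [-138°, -132°) → zone 8.
Hemisphere: S (φ < 0).
Central meridian λ₀ = 6×8 − 183 = -135°.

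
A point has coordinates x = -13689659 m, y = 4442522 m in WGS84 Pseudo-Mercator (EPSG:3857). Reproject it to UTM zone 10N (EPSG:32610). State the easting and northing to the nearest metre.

Web Mercator inverse (R = 6378137 m) → φ = 37.02449769°, λ = -122.97629914°.
UTM 10N forward: E = 502108.133 m, N = 4097590.247 m.

E 502108 m, N 4097590 m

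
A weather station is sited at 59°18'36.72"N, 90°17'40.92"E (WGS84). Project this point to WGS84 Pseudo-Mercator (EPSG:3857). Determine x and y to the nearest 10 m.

x 10051560 m, y 8247740 m

Web Mercator is spherical with R = a = 6378137 m.
x = R·λ = 6378137 × 1.575939812 = 10051560.025 m.
y = R·ln tan(π/4 + φ/2) = 6378137 × 1.293126382 = 8247737.224 m.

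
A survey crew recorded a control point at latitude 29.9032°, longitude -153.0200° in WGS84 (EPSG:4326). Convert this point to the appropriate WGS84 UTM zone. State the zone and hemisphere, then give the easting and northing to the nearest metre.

Zone 5N: E 498069 m, N 3308059 m

Longitude -153.0200° lies in the 6° band [-156°, -150°), giving zone 5; latitude is north of the equator, so 5N.
Zone 5 central meridian λ₀ = 6×5 − 183 = -153°; Δλ = -0.0200°.
Transverse Mercator on WGS84 with k₀ = 0.9996 gives E = 498069.177 m, N = 3308059.375 m.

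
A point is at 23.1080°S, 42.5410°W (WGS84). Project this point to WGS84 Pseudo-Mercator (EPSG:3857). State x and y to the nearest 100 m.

x -4735600 m, y -2645100 m

Web Mercator is spherical with R = a = 6378137 m.
x = R·λ = 6378137 × -0.742480517 = -4735642.458 m.
y = R·ln tan(π/4 + φ/2) = 6378137 × -0.414711168 = -2645084.646 m.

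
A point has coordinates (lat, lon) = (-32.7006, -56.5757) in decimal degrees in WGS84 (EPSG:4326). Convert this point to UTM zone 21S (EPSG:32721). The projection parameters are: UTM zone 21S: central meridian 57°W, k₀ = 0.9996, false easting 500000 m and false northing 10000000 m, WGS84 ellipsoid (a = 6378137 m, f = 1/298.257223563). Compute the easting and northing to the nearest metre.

Zone 21 central meridian λ₀ = 6×21 − 183 = -57°; Δλ = +0.4243°.
Transverse Mercator on WGS84 with k₀ = 0.9996 gives E = 539769.819 m, N = 6381824.217 m.

E 539770 m, N 6381824 m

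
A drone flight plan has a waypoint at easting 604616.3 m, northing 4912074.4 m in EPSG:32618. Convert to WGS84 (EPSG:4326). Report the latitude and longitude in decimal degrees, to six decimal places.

lat 44.354400°, lon -73.687300°

Zone 18N: λ₀ = -75°, k₀ = 0.9996, false easting 500000 m.
Meridian distance M = (N − FN)/k₀ = 4914040.0 m.
Inverse transverse Mercator on WGS84 gives φ = 44.35440015°, λ = -73.68729988°.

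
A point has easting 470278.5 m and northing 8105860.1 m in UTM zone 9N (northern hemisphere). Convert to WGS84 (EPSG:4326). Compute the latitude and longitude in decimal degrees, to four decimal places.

Zone 9N: λ₀ = -129°, k₀ = 0.9996, false easting 500000 m.
Meridian distance M = (N − FN)/k₀ = 8109103.7 m.
Inverse transverse Mercator on WGS84 gives φ = 73.04619980°, λ = -129.91320042°.

lat 73.0462°, lon -129.9132°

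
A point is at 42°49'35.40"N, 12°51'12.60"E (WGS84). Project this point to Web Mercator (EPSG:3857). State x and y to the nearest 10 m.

Web Mercator is spherical with R = a = 6378137 m.
x = R·λ = 6378137 × 0.224335895 = 1430845.075 m.
y = R·ln tan(π/4 + φ/2) = 6378137 × 0.828706024 = 5285600.554 m.

x 1430850 m, y 5285600 m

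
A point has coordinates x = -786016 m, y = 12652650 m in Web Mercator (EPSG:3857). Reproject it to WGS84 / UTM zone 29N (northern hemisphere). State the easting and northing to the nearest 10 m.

Web Mercator inverse (R = 6378137 m) → φ = 74.33599880°, λ = -7.06090186°.
UTM 29N forward: E = 558429.868 m, N = 8250476.038 m.

E 558430 m, N 8250480 m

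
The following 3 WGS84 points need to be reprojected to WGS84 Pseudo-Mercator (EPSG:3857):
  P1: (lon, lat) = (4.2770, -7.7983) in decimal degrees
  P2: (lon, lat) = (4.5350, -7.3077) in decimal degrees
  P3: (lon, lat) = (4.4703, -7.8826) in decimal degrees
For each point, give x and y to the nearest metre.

Web Mercator: x = R·λ, y = R·ln tan(π/4+φ/2), R = 6378137 m.
P1 (-7.7983°, 4.2770°) → (476113.462, -870795.510) m.
P2 (-7.3077°, 4.5350°) → (504833.891, -815704.005) m.
P3 (-7.8826°, 4.4703°) → (497631.520, -880268.298) m.

P1: x 476113 m, y -870796 m; P2: x 504834 m, y -815704 m; P3: x 497632 m, y -880268 m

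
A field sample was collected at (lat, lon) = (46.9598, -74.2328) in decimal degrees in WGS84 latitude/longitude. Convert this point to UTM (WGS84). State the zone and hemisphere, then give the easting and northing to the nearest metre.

Zone 18N: E 558370 m, N 5200982 m

Longitude -74.2328° lies in the 6° band [-78°, -72°), giving zone 18; latitude is north of the equator, so 18N.
Zone 18 central meridian λ₀ = 6×18 − 183 = -75°; Δλ = +0.7672°.
Transverse Mercator on WGS84 with k₀ = 0.9996 gives E = 558370.438 m, N = 5200982.476 m.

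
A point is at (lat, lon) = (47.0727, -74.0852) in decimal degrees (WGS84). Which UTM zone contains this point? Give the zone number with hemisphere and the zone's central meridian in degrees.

Zone 18N, central meridian -75°

UTM zone = ⌊(λ + 180)/6⌋ + 1; -74.0852° ∈ [-78°, -72°) → zone 18.
Hemisphere: N (φ ≥ 0).
Central meridian λ₀ = 6×18 − 183 = -75°.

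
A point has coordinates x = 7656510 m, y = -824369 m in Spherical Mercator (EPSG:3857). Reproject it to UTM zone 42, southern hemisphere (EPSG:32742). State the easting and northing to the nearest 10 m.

E 475680 m, N 9183700 m

Web Mercator inverse (R = 6378137 m) → φ = -7.38490003°, λ = 68.77959956°.
UTM 42S forward: E = 475676.979 m, N = 9183695.405 m.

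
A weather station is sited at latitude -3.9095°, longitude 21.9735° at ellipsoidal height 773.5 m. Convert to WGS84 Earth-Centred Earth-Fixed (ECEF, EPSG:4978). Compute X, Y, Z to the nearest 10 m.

WGS84: a = 6378137 m, e² = 0.006694380; N(φ) = a/√(1−e²sin²φ) = 6378236.245 m.
X = (N+h)·cosφ·cosλ = 5901853.720 m; Y = (N+h)·cosφ·sinλ = 2381329.012 m; Z = (N(1−e²)+h)·sinφ = -432014.224 m.

X 5901850 m, Y 2381330 m, Z -432010 m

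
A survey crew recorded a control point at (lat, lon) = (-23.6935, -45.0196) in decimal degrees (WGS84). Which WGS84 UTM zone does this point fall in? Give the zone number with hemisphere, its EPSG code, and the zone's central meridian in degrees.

UTM zone = ⌊(λ + 180)/6⌋ + 1; -45.0196° ∈ [-48°, -42°) → zone 23.
Hemisphere: S (φ < 0).
Central meridian λ₀ = 6×23 − 183 = -45°.
EPSG code: 32723.

Zone 23S (EPSG:32723), central meridian -45°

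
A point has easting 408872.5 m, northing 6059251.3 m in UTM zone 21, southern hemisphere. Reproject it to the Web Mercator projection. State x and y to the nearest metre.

Unproject from UTM 21S (λ₀ = -57°) → φ = -35.60630043°, λ = -58.00610026°.
Web Mercator (R = 6378137 m): x = -6457209.544 m, y = -4246583.270 m.

x -6457210 m, y -4246583 m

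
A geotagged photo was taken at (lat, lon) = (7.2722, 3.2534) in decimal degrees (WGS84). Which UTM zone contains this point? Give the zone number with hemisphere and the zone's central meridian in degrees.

UTM zone = ⌊(λ + 180)/6⌋ + 1; 3.2534° ∈ [0°, 6°) → zone 31.
Hemisphere: N (φ ≥ 0).
Central meridian λ₀ = 6×31 − 183 = 3°.

Zone 31N, central meridian 3°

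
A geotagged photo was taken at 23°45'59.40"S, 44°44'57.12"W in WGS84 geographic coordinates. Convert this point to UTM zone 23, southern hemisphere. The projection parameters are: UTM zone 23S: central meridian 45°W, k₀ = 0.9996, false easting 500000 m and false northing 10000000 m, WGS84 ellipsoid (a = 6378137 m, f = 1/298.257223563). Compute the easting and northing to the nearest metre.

Zone 23 central meridian λ₀ = 6×23 − 183 = -45°; Δλ = +0.2508°.
Transverse Mercator on WGS84 with k₀ = 0.9996 gives E = 525555.008 m, N = 7371602.228 m.

E 525555 m, N 7371602 m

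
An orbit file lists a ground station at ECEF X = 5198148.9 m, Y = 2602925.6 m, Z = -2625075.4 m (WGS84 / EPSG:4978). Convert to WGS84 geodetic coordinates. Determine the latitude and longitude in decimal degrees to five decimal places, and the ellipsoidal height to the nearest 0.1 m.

lat -24.44630°, lon 26.59900°, h 4135.8 m

λ = atan2(Y, X) = 26.59900007°; p = √(X²+Y²) = 5813430.5 m.
Bowring's method on WGS84 (a = 6378137 m, b = 6356752.314 m) gives φ = -24.44630032°, h = 4135.812 m.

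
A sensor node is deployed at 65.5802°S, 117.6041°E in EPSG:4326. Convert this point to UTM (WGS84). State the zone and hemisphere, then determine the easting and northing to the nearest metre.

Longitude 117.6041° lies in the 6° band [114°, 120°), giving zone 50; latitude is south of the equator, so 50S.
Zone 50 central meridian λ₀ = 6×50 − 183 = 117°; Δλ = +0.6041°.
Transverse Mercator on WGS84 with k₀ = 0.9996 gives E = 527867.636 m, N = 2726746.992 m.

Zone 50S: E 527868 m, N 2726747 m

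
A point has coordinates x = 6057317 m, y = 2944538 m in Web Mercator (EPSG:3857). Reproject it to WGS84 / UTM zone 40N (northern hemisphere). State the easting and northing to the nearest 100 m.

Web Mercator inverse (R = 6378137 m) → φ = 25.55879793°, λ = 54.41380442°.
UTM 40N forward: E = 240164.675 m, N = 2829356.149 m.

E 240200 m, N 2829400 m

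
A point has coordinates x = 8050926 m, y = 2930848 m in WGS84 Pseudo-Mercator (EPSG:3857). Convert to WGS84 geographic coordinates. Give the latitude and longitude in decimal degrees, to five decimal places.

R = 6378137 m. λ = x/R = 72.32269877°.
φ = 2·arctan(exp(y/R)) − 90° = 2·arctan(1.58331) − 90° = 25.44780164°.

lat 25.44780°, lon 72.32270°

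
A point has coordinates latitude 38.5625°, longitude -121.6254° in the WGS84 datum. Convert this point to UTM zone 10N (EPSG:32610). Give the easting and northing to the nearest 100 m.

Zone 10 central meridian λ₀ = 6×10 − 183 = -123°; Δλ = +1.3746°.
Transverse Mercator on WGS84 with k₀ = 0.9996 gives E = 619761.138 m, N = 4269124.196 m.

E 619800 m, N 4269100 m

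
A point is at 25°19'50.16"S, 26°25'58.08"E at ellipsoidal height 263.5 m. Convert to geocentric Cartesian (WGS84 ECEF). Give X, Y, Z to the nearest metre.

X 5165605 m, Y 2567915 m, Z -2712333 m

WGS84: a = 6378137 m, e² = 0.006694380; N(φ) = a/√(1−e²sin²φ) = 6382048.449 m.
X = (N+h)·cosφ·cosλ = 5165604.725 m; Y = (N+h)·cosφ·sinλ = 2567915.337 m; Z = (N(1−e²)+h)·sinφ = -2712333.467 m.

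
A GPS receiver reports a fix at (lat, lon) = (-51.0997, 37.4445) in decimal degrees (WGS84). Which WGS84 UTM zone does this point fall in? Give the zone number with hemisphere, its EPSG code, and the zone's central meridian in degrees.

UTM zone = ⌊(λ + 180)/6⌋ + 1; 37.4445° ∈ [36°, 42°) → zone 37.
Hemisphere: S (φ < 0).
Central meridian λ₀ = 6×37 − 183 = 39°.
EPSG code: 32737.

Zone 37S (EPSG:32737), central meridian 39°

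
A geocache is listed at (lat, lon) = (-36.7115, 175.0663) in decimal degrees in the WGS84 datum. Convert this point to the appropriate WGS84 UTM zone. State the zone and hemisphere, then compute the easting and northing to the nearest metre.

Longitude 175.0663° lies in the 6° band [174°, 180°), giving zone 60; latitude is south of the equator, so 60S.
Zone 60 central meridian λ₀ = 6×60 − 183 = 177°; Δλ = -1.9337°.
Transverse Mercator on WGS84 with k₀ = 0.9996 gives E = 327289.693 m, N = 5935388.502 m.

Zone 60S: E 327290 m, N 5935389 m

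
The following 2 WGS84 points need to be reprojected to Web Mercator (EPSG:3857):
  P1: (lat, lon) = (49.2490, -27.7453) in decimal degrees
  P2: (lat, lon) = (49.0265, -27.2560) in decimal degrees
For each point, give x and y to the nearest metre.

P1: x -3088593 m, y 6317218 m; P2: x -3034124 m, y 6279359 m

Web Mercator: x = R·λ, y = R·ln tan(π/4+φ/2), R = 6378137 m.
P1 (49.2490°, -27.7453°) → (-3088592.668, 6317217.583) m.
P2 (49.0265°, -27.2560°) → (-3034124.041, 6279359.086) m.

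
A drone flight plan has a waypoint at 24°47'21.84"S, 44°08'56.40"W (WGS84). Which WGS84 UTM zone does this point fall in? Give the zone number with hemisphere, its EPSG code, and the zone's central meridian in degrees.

UTM zone = ⌊(λ + 180)/6⌋ + 1; -44.1490° ∈ [-48°, -42°) → zone 23.
Hemisphere: S (φ < 0).
Central meridian λ₀ = 6×23 − 183 = -45°.
EPSG code: 32723.

Zone 23S (EPSG:32723), central meridian -45°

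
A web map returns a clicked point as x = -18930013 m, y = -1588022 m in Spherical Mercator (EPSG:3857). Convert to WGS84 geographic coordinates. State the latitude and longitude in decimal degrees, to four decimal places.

lat -14.1203°, lon -170.0512°

R = 6378137 m. λ = x/R = -170.05120006°.
φ = 2·arctan(exp(y/R)) − 90° = 2·arctan(0.77960) − 90° = -14.12030108°.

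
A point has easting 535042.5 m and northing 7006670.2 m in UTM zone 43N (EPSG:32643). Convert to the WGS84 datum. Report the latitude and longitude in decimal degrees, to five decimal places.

lat 63.18750°, lon 75.69630°

Zone 43N: λ₀ = 75°, k₀ = 0.9996, false easting 500000 m.
Meridian distance M = (N − FN)/k₀ = 7009474.0 m.
Inverse transverse Mercator on WGS84 gives φ = 63.18749967°, λ = 75.69630072°.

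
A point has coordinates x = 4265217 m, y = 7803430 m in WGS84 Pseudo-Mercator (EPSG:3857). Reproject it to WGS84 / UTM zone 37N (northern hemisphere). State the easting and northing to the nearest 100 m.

Web Mercator inverse (R = 6378137 m) → φ = 57.21130121°, λ = 38.31509621°.
UTM 37N forward: E = 458630.048 m, N = 6341115.257 m.

E 458600 m, N 6341100 m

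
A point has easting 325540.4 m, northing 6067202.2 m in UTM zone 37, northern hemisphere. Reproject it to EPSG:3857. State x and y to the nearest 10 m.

x 4039910 m, y 7308060 m

Unproject from UTM 37N (λ₀ = 39°) → φ = 54.72180044°, λ = 36.29110051°.
Web Mercator (R = 6378137 m): x = 4039906.829 m, y = 7308059.383 m.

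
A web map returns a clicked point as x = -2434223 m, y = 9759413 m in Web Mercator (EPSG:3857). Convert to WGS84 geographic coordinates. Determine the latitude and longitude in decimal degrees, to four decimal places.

R = 6378137 m. λ = x/R = -21.86699726°.
φ = 2·arctan(exp(y/R)) − 90° = 2·arctan(4.61880) − 90° = 65.56730160°.

lat 65.5673°, lon -21.8670°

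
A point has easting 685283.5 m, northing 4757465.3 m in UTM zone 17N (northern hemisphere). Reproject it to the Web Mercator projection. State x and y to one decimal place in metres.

x -8764049.9 m, y 5303953.8 m

Unproject from UTM 17N (λ₀ = -81°) → φ = 42.94729999°, λ = -78.72879948°.
Web Mercator (R = 6378137 m): x = -8764049.869 m, y = 5303953.806 m.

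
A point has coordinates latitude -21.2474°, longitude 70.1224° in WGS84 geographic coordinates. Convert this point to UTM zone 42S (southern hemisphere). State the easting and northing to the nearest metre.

E 616462 m, N 7650058 m

Zone 42 central meridian λ₀ = 6×42 − 183 = 69°; Δλ = +1.1224°.
Transverse Mercator on WGS84 with k₀ = 0.9996 gives E = 616461.928 m, N = 7650058.098 m.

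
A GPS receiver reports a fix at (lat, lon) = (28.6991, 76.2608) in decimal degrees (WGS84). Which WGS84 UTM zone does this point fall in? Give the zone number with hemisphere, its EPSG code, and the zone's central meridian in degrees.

UTM zone = ⌊(λ + 180)/6⌋ + 1; 76.2608° ∈ [72°, 78°) → zone 43.
Hemisphere: N (φ ≥ 0).
Central meridian λ₀ = 6×43 − 183 = 75°.
EPSG code: 32643.

Zone 43N (EPSG:32643), central meridian 75°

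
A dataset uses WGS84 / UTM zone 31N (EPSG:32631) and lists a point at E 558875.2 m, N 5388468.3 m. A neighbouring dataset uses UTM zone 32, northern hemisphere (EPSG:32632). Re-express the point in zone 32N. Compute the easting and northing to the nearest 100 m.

E 117000 m, N 5401200 m

UTM 31N → geographic: φ = 48.64649955°, λ = 3.79930009°.
UTM 32N (λ₀ = 9°) forward: E = 116989.772 m, N = 5401225.256 m.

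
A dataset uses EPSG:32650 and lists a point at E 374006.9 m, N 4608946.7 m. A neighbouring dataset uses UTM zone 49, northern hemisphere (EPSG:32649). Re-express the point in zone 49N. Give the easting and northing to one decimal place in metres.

UTM 50N → geographic: φ = 41.62230035°, λ = 115.48759966°.
UTM 49N (λ₀ = 111°) forward: E = 873887.425 m, N = 4617578.175 m.

E 873887.4 m, N 4617578.2 m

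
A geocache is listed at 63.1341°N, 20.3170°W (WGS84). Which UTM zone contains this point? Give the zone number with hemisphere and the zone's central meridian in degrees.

UTM zone = ⌊(λ + 180)/6⌋ + 1; -20.3170° ∈ [-24°, -18°) → zone 27.
Hemisphere: N (φ ≥ 0).
Central meridian λ₀ = 6×27 − 183 = -21°.

Zone 27N, central meridian -21°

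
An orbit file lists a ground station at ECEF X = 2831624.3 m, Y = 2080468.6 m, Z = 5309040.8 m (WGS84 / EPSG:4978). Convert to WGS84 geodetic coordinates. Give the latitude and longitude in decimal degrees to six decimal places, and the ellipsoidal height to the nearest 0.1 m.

λ = atan2(Y, X) = 36.30570034°; p = √(X²+Y²) = 3513751.0 m.
Bowring's method on WGS84 (a = 6378137 m, b = 6356752.314 m) gives φ = 56.67849942°, h = 3259.501 m.

lat 56.678499°, lon 36.305700°, h 3259.5 m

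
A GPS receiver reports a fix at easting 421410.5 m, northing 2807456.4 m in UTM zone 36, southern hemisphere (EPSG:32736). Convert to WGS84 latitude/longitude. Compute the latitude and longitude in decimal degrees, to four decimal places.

lat -64.8480°, lon 31.3427°

Zone 36S: λ₀ = 33°, k₀ = 0.9996, false easting 500000 m, false northing 10000000 m.
Meridian distance M = (N − FN)/k₀ = -7195421.8 m.
Inverse transverse Mercator on WGS84 gives φ = -64.84800001°, λ = 31.34270094°.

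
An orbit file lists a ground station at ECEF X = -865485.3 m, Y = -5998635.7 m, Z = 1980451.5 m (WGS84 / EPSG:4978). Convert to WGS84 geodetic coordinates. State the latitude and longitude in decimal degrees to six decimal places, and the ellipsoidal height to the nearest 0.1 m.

λ = atan2(Y, X) = -98.20999966°; p = √(X²+Y²) = 6060750.4 m.
Bowring's method on WGS84 (a = 6378137 m, b = 6356752.314 m) gives φ = 18.20959981°, h = 53.696 m.

lat 18.209600°, lon -98.210000°, h 53.7 m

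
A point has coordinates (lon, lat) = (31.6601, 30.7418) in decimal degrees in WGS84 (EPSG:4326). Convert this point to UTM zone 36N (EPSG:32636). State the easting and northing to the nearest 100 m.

E 371700 m, N 3401800 m

Zone 36 central meridian λ₀ = 6×36 − 183 = 33°; Δλ = -1.3399°.
Transverse Mercator on WGS84 with k₀ = 0.9996 gives E = 371736.048 m, N = 3401754.185 m.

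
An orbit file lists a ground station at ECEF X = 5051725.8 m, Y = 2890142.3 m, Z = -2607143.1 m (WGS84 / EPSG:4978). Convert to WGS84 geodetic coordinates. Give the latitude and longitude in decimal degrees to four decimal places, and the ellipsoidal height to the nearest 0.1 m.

lat -24.2743°, lon 29.7743°, h 2759.6 m

λ = atan2(Y, X) = 29.77430038°; p = √(X²+Y²) = 5820039.2 m.
Bowring's method on WGS84 (a = 6378137 m, b = 6356752.314 m) gives φ = -24.27429989°, h = 2759.563 m.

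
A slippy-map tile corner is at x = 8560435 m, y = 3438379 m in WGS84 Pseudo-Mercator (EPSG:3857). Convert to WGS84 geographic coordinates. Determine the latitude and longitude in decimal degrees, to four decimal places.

R = 6378137 m. λ = x/R = 76.89969599°.
φ = 2·arctan(exp(y/R)) − 90° = 2·arctan(1.71444) − 90° = 29.49170372°.

lat 29.4917°, lon 76.8997°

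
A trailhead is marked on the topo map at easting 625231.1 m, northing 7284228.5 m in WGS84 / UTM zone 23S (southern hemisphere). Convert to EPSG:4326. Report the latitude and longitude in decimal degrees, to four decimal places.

Zone 23S: λ₀ = -45°, k₀ = 0.9996, false easting 500000 m, false northing 10000000 m.
Meridian distance M = (N − FN)/k₀ = -2716858.2 m.
Inverse transverse Mercator on WGS84 gives φ = -24.55080007°, λ = -43.76349983°.

lat -24.5508°, lon -43.7635°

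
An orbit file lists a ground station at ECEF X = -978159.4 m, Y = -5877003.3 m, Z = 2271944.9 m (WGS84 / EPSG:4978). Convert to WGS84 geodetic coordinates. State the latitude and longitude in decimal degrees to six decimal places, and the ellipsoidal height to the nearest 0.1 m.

λ = atan2(Y, X) = -99.44960005°; p = √(X²+Y²) = 5957848.9 m.
Bowring's method on WGS84 (a = 6378137 m, b = 6356752.314 m) gives φ = 21.00209961°, h = 928.732 m.

lat 21.002100°, lon -99.449600°, h 928.7 m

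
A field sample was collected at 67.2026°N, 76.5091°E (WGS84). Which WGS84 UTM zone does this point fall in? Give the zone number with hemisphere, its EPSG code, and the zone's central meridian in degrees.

Zone 43N (EPSG:32643), central meridian 75°

UTM zone = ⌊(λ + 180)/6⌋ + 1; 76.5091° ∈ [72°, 78°) → zone 43.
Hemisphere: N (φ ≥ 0).
Central meridian λ₀ = 6×43 − 183 = 75°.
EPSG code: 32643.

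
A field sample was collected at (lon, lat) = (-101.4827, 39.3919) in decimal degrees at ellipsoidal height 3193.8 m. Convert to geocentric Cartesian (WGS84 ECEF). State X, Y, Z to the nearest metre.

X -983077 m, Y -4839459 m, Z 4028062 m

WGS84: a = 6378137 m, e² = 0.006694380; N(φ) = a/√(1−e²sin²φ) = 6386752.544 m.
X = (N+h)·cosφ·cosλ = -983077.363 m; Y = (N+h)·cosφ·sinλ = -4839458.646 m; Z = (N(1−e²)+h)·sinφ = 4028062.374 m.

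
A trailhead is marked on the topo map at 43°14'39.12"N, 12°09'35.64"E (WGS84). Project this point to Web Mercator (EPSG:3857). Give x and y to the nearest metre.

Web Mercator is spherical with R = a = 6378137 m.
x = R·λ = 6378137 × 0.212230292 = 1353633.876 m.
y = R·ln tan(π/4 + φ/2) = 6378137 × 0.838679971 = 5349215.751 m.

x 1353634 m, y 5349216 m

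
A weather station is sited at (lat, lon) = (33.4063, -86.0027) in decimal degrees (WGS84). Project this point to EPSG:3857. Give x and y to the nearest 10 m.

Web Mercator is spherical with R = a = 6378137 m.
x = R·λ = 6378137 × -1.501030281 = -9573776.771 m.
y = R·ln tan(π/4 + φ/2) = 6378137 × 0.619202520 = 3949358.506 m.

x -9573780 m, y 3949360 m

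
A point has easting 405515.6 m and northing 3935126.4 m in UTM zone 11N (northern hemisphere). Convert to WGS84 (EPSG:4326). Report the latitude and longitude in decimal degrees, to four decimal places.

lat 35.5553°, lon -118.0425°

Zone 11N: λ₀ = -117°, k₀ = 0.9996, false easting 500000 m.
Meridian distance M = (N − FN)/k₀ = 3936701.1 m.
Inverse transverse Mercator on WGS84 gives φ = 35.55529985°, λ = -118.04249985°.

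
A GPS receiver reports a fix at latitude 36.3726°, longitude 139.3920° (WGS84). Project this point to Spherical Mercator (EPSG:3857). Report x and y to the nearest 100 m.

x 15517000 m, y 4352000 m

Web Mercator is spherical with R = a = 6378137 m.
x = R·λ = 6378137 × 2.432849351 = 15517046.461 m.
y = R·ln tan(π/4 + φ/2) = 6378137 × 0.682332854 = 4352012.422 m.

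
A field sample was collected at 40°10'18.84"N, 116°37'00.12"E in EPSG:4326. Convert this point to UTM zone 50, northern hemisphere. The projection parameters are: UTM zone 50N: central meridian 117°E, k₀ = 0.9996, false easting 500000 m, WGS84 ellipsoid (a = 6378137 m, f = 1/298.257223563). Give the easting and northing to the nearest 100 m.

E 467400 m, N 4446900 m

Zone 50 central meridian λ₀ = 6×50 − 183 = 117°; Δλ = -0.3833°.
Transverse Mercator on WGS84 with k₀ = 0.9996 gives E = 467363.777 m, N = 4446907.143 m.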